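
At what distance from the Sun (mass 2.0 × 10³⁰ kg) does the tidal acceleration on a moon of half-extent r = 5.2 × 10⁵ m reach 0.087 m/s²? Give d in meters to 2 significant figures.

2GMr/d³ = a_tidal  ⇒  d = (2GMr / a_tidal)^(1/3)
d = (2 × 6.674×10⁻¹¹ × (2.0 × 10³⁰) × (5.2 × 10⁵) / (0.087))^(1/3)
  = 1.2 × 10⁹ m

1.2 × 10⁹ m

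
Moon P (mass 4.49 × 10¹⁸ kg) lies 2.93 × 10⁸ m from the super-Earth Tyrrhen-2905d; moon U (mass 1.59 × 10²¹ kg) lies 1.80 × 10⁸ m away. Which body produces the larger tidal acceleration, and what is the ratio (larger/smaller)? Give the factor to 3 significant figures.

Moon U, by a factor of ≈ 1530

The tide-raising term goes as M/d³ (the gradient of a 1/d² field).
Moon P: (4.49 × 10¹⁸) / (2.93 × 10⁸)³ = 1.785 × 10⁻⁷
Moon U: (1.59 × 10²¹) / (1.80 × 10⁸)³ = 2.726 × 10⁻⁴
Ratio (larger/smaller) = 1530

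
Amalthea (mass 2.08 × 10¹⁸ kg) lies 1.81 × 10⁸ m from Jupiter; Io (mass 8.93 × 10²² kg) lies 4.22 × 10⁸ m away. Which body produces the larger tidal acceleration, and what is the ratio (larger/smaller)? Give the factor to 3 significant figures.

Io, by a factor of ≈ 3390

Tidal stretch scales as M/d³; compute that for each body.
Amalthea: (2.08 × 10¹⁸) / (1.81 × 10⁸)³ = 3.508 × 10⁻⁷
Io: (8.93 × 10²²) / (4.22 × 10⁸)³ = 1.188 × 10⁻³
Ratio (larger/smaller) = 3390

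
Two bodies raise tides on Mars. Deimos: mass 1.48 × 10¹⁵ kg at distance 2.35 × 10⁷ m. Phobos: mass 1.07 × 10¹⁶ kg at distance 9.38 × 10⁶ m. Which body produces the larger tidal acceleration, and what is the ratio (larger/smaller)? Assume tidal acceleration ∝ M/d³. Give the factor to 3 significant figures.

Tidal acceleration ∝ M/d³, so compare M/d³ for each.
Deimos: (1.48 × 10¹⁵) / (2.35 × 10⁷)³ = 1.140 × 10⁻⁷
Phobos: (1.07 × 10¹⁶) / (9.38 × 10⁶)³ = 1.297 × 10⁻⁵
Ratio (larger/smaller) = 114

Phobos, by a factor of ≈ 114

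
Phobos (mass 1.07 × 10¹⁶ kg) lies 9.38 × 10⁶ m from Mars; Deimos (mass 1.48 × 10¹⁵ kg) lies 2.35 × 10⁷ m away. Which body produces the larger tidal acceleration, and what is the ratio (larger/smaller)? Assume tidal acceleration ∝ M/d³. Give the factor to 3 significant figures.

Tidal acceleration ∝ M/d³, so compare M/d³ for each.
Phobos: (1.07 × 10¹⁶) / (9.38 × 10⁶)³ = 1.297 × 10⁻⁵
Deimos: (1.48 × 10¹⁵) / (2.35 × 10⁷)³ = 1.140 × 10⁻⁷
Ratio (larger/smaller) = 114

Phobos, by a factor of ≈ 114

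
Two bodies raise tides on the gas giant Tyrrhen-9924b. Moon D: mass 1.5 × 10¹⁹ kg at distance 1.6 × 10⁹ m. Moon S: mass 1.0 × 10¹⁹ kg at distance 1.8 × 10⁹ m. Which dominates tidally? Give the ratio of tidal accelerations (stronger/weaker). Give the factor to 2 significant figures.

Moon D, by a factor of ≈ 2.1

Tidal acceleration ∝ M/d³, so compare M/d³ for each.
Moon D: (1.5 × 10¹⁹) / (1.6 × 10⁹)³ = 3.662 × 10⁻⁹
Moon S: (1.0 × 10¹⁹) / (1.8 × 10⁹)³ = 1.715 × 10⁻⁹
Ratio (larger/smaller) = 2.1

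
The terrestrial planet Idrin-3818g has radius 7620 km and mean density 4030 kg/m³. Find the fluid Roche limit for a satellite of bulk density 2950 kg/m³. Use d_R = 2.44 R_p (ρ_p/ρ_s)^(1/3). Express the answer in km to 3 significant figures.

d_R = 2.44 × 7620 km × (4030/2950)^(1/3)
    = 20600 km

20600 km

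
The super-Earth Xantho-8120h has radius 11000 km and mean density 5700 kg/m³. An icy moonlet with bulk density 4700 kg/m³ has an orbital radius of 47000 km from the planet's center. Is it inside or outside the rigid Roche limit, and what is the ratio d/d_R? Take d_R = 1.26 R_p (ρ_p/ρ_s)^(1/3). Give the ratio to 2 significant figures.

outside; d/d_R ≈ 3.2

d_R = 1.26 × (11000 km) × (5700/4700)^(1/3) = 14780 km
d/d_R = (47000) / (14780) = 3.2
Since d/d_R > 1, the body is outside the Roche limit.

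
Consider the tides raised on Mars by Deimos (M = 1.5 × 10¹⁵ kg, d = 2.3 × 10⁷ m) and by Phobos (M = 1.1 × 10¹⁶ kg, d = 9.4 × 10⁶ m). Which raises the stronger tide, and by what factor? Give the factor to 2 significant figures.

Phobos, by a factor of ≈ 110

Compare M/d³ for the two perturbers:
Deimos: (1.5 × 10¹⁵) / (2.3 × 10⁷)³ = 1.233 × 10⁻⁷
Phobos: (1.1 × 10¹⁶) / (9.4 × 10⁶)³ = 1.324 × 10⁻⁵
Ratio (larger/smaller) = 110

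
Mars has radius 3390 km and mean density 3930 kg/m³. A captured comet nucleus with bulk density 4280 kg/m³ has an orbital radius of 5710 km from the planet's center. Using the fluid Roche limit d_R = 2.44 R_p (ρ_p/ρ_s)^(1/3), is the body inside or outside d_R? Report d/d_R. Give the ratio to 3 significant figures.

inside; d/d_R ≈ 0.710

d_R = 2.44 × (3390 km) × (3930/4280)^(1/3) = 8040 km
d/d_R = (5710) / (8040) = 0.710
Since d/d_R < 1, the body is inside the Roche limit.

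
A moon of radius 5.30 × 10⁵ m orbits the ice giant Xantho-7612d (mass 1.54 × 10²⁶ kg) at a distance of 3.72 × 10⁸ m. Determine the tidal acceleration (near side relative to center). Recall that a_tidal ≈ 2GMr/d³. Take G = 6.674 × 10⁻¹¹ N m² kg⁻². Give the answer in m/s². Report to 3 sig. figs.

2.12 × 10⁻⁴ m/s²

Δg = 2GMr/d³
   = 2 × (6.674 × 10⁻¹¹) × (1.54 × 10²⁶) × (5.30 × 10⁵) / (3.72 × 10⁸)³
   = 2.12 × 10⁻⁴ m/s²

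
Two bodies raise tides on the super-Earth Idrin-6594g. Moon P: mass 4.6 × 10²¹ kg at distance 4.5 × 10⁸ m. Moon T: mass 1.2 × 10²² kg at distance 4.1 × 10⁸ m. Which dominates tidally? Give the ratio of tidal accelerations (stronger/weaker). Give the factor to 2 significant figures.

Moon T, by a factor of ≈ 3.4

Compare M/d³ for the two perturbers:
Moon P: (4.6 × 10²¹) / (4.5 × 10⁸)³ = 5.048 × 10⁻⁵
Moon T: (1.2 × 10²²) / (4.1 × 10⁸)³ = 1.741 × 10⁻⁴
Ratio (larger/smaller) = 3.4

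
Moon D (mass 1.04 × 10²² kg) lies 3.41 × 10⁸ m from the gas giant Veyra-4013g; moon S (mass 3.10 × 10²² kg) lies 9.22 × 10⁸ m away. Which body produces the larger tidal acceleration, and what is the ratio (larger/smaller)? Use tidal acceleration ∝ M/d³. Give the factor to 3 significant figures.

The tide-raising term goes as M/d³ (the gradient of a 1/d² field).
Moon D: (1.04 × 10²²) / (3.41 × 10⁸)³ = 2.623 × 10⁻⁴
Moon S: (3.10 × 10²²) / (9.22 × 10⁸)³ = 3.955 × 10⁻⁵
Ratio (larger/smaller) = 6.63

Moon D, by a factor of ≈ 6.63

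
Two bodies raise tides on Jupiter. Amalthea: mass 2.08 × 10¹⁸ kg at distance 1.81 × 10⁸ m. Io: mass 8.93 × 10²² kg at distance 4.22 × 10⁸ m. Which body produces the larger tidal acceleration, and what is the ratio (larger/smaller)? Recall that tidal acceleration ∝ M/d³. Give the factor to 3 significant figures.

Tidal acceleration ∝ M/d³, so compare M/d³ for each.
Amalthea: (2.08 × 10¹⁸) / (1.81 × 10⁸)³ = 3.508 × 10⁻⁷
Io: (8.93 × 10²²) / (4.22 × 10⁸)³ = 1.188 × 10⁻³
Ratio (larger/smaller) = 3390

Io, by a factor of ≈ 3390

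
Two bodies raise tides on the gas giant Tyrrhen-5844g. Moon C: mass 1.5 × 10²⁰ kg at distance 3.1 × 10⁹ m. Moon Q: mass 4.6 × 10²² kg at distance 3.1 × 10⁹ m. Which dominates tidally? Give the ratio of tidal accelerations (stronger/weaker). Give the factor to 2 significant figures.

Compare M/d³ for the two perturbers:
Moon C: (1.5 × 10²⁰) / (3.1 × 10⁹)³ = 5.035 × 10⁻⁹
Moon Q: (4.6 × 10²²) / (3.1 × 10⁹)³ = 1.544 × 10⁻⁶
Ratio (larger/smaller) = 310

Moon Q, by a factor of ≈ 310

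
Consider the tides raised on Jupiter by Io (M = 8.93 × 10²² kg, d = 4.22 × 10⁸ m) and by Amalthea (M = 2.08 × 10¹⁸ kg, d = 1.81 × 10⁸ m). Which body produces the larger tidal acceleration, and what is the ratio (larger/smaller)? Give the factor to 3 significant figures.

Compare M/d³ for the two perturbers:
Io: (8.93 × 10²²) / (4.22 × 10⁸)³ = 1.188 × 10⁻³
Amalthea: (2.08 × 10¹⁸) / (1.81 × 10⁸)³ = 3.508 × 10⁻⁷
Ratio (larger/smaller) = 3390

Io, by a factor of ≈ 3390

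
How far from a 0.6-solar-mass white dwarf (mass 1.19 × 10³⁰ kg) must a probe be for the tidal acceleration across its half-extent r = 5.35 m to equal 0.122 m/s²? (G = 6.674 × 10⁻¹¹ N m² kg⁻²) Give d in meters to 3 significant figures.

2GMr/d³ = a_tidal  ⇒  d = (2GMr / a_tidal)^(1/3)
d = (2 × 6.674×10⁻¹¹ × (1.19 × 10³⁰) × (5.35) / (0.122))^(1/3)
  = 1.91 × 10⁷ m

1.91 × 10⁷ m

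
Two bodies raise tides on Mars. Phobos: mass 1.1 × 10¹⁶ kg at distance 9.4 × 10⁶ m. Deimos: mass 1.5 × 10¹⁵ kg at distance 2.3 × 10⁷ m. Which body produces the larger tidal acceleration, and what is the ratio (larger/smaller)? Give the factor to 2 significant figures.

The tide-raising term goes as M/d³ (the gradient of a 1/d² field).
Phobos: (1.1 × 10¹⁶) / (9.4 × 10⁶)³ = 1.324 × 10⁻⁵
Deimos: (1.5 × 10¹⁵) / (2.3 × 10⁷)³ = 1.233 × 10⁻⁷
Ratio (larger/smaller) = 110

Phobos, by a factor of ≈ 110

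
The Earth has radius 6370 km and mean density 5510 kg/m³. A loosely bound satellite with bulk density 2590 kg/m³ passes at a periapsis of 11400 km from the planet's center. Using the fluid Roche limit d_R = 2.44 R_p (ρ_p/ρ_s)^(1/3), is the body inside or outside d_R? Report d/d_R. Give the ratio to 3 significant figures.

inside; d/d_R ≈ 0.570

d_R = 2.44 × (6370 km) × (5510/2590)^(1/3) = 19990 km
d/d_R = (11400) / (19990) = 0.570
Since d/d_R < 1, the body is inside the Roche limit.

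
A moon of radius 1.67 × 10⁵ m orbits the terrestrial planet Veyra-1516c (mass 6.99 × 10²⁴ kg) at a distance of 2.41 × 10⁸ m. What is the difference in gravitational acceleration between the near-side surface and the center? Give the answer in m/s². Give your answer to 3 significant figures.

a_tidal = 2GMr/d³
        = 2 × (6.674 × 10⁻¹¹) × (6.99 × 10²⁴) × (1.67 × 10⁵) / (2.41 × 10⁸)³
        = 1.11 × 10⁻⁵ m/s²

1.11 × 10⁻⁵ m/s²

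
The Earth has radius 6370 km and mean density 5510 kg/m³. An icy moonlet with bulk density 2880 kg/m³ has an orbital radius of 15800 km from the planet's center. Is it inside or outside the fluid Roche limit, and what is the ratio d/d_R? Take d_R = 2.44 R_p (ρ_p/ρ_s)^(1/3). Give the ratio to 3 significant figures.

inside; d/d_R ≈ 0.819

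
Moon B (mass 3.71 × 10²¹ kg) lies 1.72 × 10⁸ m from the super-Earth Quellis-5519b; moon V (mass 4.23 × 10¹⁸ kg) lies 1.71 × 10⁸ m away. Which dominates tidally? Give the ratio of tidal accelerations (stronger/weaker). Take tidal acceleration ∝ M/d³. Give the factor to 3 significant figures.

Moon B, by a factor of ≈ 862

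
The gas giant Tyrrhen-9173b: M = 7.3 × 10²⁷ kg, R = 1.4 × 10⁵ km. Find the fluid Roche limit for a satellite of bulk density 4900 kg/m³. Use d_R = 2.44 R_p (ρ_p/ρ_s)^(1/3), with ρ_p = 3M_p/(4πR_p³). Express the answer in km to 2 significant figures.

ρ_p = 3M_p/(4πR_p³) = 3 × (7.3 × 10²⁷) / (4π × (1.4 × 10⁸ m)³) = 640 kg/m³
d_R = 2.44 × 1.4 × 10⁵ km × (640/4900)^(1/3)
    = 1.7 × 10⁵ km

1.7 × 10⁵ km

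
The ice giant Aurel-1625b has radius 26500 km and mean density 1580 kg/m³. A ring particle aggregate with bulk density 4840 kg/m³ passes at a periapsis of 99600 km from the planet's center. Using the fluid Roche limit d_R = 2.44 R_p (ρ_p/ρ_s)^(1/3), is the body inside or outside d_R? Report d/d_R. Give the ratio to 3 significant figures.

d_R = 2.44 × (26500 km) × (1580/4840)^(1/3) = 44520 km
d/d_R = (99600) / (44520) = 2.24
Since d/d_R > 1, the body is outside the Roche limit.

outside; d/d_R ≈ 2.24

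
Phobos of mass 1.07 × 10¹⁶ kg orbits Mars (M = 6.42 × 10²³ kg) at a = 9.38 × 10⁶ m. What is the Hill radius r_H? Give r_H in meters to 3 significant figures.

r_H ≈ a (m/3M)^(1/3)
    = (9.38 × 10⁶) × (1.07 × 10¹⁶ / (3 × 6.42 × 10²³))^(1/3)
    = 1.66 × 10⁴ m

1.66 × 10⁴ m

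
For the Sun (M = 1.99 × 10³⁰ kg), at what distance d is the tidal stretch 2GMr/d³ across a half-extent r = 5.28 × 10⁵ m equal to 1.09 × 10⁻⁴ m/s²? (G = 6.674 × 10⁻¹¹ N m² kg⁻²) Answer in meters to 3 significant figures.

1.09 × 10¹⁰ m

2GMr/d³ = a_tidal  ⇒  d = (2GMr / a_tidal)^(1/3)
d = (2 × 6.674×10⁻¹¹ × (1.99 × 10³⁰) × (5.28 × 10⁵) / (1.09 × 10⁻⁴))^(1/3)
  = 1.09 × 10¹⁰ m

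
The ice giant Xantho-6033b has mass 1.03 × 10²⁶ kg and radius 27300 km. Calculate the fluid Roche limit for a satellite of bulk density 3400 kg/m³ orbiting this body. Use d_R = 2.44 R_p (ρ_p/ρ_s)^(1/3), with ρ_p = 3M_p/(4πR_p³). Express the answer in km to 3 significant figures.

47200 km

ρ_p = 3M_p/(4πR_p³) = 3 × (1.03 × 10²⁶) / (4π × (2.73 × 10⁷ m)³) = 1210 kg/m³
d_R = 2.44 × 27300 km × (1210/3400)^(1/3)
    = 47200 km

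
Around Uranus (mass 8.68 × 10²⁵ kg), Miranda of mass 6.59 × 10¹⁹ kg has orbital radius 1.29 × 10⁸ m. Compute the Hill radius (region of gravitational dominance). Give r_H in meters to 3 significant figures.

8.16 × 10⁵ m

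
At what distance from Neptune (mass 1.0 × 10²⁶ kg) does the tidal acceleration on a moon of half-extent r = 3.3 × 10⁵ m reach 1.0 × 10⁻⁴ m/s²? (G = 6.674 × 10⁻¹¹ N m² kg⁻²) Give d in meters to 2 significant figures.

3.5 × 10⁸ m

2GMr/d³ = a_tidal  ⇒  d = (2GMr / a_tidal)^(1/3)
d = (2 × 6.674×10⁻¹¹ × (1.0 × 10²⁶) × (3.3 × 10⁵) / (1.0 × 10⁻⁴))^(1/3)
  = 3.5 × 10⁸ m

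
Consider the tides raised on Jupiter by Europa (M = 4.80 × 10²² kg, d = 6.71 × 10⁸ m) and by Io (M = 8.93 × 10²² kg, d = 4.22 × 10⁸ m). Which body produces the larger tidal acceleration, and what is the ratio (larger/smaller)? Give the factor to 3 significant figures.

Io, by a factor of ≈ 7.48

Tidal acceleration ∝ M/d³, so compare M/d³ for each.
Europa: (4.80 × 10²²) / (6.71 × 10⁸)³ = 1.589 × 10⁻⁴
Io: (8.93 × 10²²) / (4.22 × 10⁸)³ = 1.188 × 10⁻³
Ratio (larger/smaller) = 7.48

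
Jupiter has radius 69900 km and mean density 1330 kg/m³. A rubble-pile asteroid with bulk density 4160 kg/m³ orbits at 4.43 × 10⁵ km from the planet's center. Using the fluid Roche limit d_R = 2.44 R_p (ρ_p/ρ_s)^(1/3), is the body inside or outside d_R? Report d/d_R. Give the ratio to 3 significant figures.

outside; d/d_R ≈ 3.80

d_R = 2.44 × (69900 km) × (1330/4160)^(1/3) = 1.166 × 10⁵ km
d/d_R = (4.43 × 10⁵) / (1.166 × 10⁵) = 3.80
Since d/d_R > 1, the body is outside the Roche limit.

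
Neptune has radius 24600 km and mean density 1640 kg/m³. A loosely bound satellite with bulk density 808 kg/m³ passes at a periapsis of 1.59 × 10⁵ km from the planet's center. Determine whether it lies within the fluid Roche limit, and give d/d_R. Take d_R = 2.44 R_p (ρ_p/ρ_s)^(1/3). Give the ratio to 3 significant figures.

outside; d/d_R ≈ 2.09

d_R = 2.44 × (24600 km) × (1640/808)^(1/3) = 76000 km
d/d_R = (1.59 × 10⁵) / (76000) = 2.09
Since d/d_R > 1, the body is outside the Roche limit.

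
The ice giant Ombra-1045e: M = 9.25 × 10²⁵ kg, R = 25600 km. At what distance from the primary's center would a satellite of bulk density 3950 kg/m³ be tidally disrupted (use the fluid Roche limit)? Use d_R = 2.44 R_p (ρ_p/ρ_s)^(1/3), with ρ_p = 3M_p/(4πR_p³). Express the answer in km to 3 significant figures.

ρ_p = 3M_p/(4πR_p³) = 3 × (9.25 × 10²⁵) / (4π × (2.56 × 10⁷ m)³) = 1320 kg/m³
d_R = 2.44 × 25600 km × (1320/3950)^(1/3)
    = 43300 km

43300 km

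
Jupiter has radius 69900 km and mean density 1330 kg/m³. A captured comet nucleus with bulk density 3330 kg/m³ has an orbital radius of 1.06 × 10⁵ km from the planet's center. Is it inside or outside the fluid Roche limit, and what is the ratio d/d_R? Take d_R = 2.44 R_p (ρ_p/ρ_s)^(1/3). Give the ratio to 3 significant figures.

inside; d/d_R ≈ 0.844

d_R = 2.44 × (69900 km) × (1330/3330)^(1/3) = 1.256 × 10⁵ km
d/d_R = (1.06 × 10⁵) / (1.256 × 10⁵) = 0.844
Since d/d_R < 1, the body is inside the Roche limit.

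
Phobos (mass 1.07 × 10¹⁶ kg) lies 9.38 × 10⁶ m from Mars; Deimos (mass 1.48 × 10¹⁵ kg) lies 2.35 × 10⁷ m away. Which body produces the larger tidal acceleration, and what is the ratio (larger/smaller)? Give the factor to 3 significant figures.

Phobos, by a factor of ≈ 114

Tidal acceleration ∝ M/d³, so compare M/d³ for each.
Phobos: (1.07 × 10¹⁶) / (9.38 × 10⁶)³ = 1.297 × 10⁻⁵
Deimos: (1.48 × 10¹⁵) / (2.35 × 10⁷)³ = 1.140 × 10⁻⁷
Ratio (larger/smaller) = 114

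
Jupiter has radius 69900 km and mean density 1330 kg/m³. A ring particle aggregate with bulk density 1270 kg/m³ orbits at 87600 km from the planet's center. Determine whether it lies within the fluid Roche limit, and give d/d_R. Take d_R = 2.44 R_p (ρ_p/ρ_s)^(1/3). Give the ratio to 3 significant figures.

d_R = 2.44 × (69900 km) × (1330/1270)^(1/3) = 1.732 × 10⁵ km
d/d_R = (87600) / (1.732 × 10⁵) = 0.506
Since d/d_R < 1, the body is inside the Roche limit.

inside; d/d_R ≈ 0.506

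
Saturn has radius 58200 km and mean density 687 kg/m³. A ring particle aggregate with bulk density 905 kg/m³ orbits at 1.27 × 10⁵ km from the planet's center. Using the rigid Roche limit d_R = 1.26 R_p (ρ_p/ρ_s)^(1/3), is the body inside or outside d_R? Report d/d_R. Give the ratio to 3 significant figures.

outside; d/d_R ≈ 1.90

d_R = 1.26 × (58200 km) × (687/905)^(1/3) = 66900 km
d/d_R = (1.27 × 10⁵) / (66900) = 1.90
Since d/d_R > 1, the body is outside the Roche limit.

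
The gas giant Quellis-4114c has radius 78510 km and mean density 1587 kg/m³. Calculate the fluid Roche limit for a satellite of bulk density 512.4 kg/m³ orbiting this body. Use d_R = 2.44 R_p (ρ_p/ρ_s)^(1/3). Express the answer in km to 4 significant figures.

d_R = 2.44 × 78510 km × (1587/512.4)^(1/3)
    = 2.792 × 10⁵ km

2.792 × 10⁵ km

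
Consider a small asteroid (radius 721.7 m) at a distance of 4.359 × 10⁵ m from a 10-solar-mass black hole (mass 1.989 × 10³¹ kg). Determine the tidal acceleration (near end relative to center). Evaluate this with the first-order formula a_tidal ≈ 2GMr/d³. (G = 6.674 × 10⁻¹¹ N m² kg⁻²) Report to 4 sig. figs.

a_tidal = 2GMr/d³
        = 2 × (6.674 × 10⁻¹¹) × (1.989 × 10³¹) × (721.7) / (4.359 × 10⁵)³
        = 2.313 × 10⁷ m/s²

2.313 × 10⁷ m/s²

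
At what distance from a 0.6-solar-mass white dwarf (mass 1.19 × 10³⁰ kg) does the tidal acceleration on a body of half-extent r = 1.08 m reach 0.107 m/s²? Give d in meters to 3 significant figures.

1.17 × 10⁷ m

2GMr/d³ = a_tidal  ⇒  d = (2GMr / a_tidal)^(1/3)
d = (2 × 6.674×10⁻¹¹ × (1.19 × 10³⁰) × (1.08) / (0.107))^(1/3)
  = 1.17 × 10⁷ m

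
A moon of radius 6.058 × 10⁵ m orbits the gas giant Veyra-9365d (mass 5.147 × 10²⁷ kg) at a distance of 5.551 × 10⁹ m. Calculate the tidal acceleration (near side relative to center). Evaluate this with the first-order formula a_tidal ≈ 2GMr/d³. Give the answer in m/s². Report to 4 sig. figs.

2.433 × 10⁻⁶ m/s²

Δa = 2GMr/d³
   = 2 × (6.674 × 10⁻¹¹) × (5.147 × 10²⁷) × (6.058 × 10⁵) / (5.551 × 10⁹)³
   = 2.433 × 10⁻⁶ m/s²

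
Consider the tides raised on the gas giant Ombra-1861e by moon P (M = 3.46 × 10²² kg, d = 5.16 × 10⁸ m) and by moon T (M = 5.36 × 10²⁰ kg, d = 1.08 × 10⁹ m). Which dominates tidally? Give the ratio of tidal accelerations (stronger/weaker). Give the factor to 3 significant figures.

Moon P, by a factor of ≈ 592

Compare M/d³ for the two perturbers:
Moon P: (3.46 × 10²²) / (5.16 × 10⁸)³ = 2.518 × 10⁻⁴
Moon T: (5.36 × 10²⁰) / (1.08 × 10⁹)³ = 4.255 × 10⁻⁷
Ratio (larger/smaller) = 592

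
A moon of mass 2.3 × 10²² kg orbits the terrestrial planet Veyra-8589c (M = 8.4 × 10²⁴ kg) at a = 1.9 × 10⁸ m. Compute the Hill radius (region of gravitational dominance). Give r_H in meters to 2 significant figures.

1.8 × 10⁷ m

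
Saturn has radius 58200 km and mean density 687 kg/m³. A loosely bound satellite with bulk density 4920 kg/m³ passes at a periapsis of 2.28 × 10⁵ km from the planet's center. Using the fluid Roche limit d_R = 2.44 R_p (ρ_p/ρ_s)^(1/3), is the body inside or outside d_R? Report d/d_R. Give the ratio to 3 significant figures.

d_R = 2.44 × (58200 km) × (687/4920)^(1/3) = 73670 km
d/d_R = (2.28 × 10⁵) / (73670) = 3.09
Since d/d_R > 1, the body is outside the Roche limit.

outside; d/d_R ≈ 3.09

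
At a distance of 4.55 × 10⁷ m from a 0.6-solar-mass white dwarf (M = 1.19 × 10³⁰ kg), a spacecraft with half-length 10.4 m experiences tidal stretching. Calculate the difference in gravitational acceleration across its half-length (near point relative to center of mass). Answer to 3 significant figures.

1.75 × 10⁻² m/s²

a_tidal = 2GMr/d³
        = 2 × (6.674 × 10⁻¹¹) × (1.19 × 10³⁰) × (10.4) / (4.55 × 10⁷)³
        = 1.75 × 10⁻² m/s²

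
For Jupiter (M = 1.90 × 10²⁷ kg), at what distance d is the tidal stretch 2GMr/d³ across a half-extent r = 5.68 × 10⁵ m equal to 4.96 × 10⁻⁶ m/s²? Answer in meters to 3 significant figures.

3.07 × 10⁹ m

2GMr/d³ = a_tidal  ⇒  d = (2GMr / a_tidal)^(1/3)
d = (2 × 6.674×10⁻¹¹ × (1.90 × 10²⁷) × (5.68 × 10⁵) / (4.96 × 10⁻⁶))^(1/3)
  = 3.07 × 10⁹ m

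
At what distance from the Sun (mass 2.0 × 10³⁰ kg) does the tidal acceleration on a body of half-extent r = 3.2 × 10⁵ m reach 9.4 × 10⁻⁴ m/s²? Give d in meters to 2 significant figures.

4.5 × 10⁹ m

2GMr/d³ = a_tidal  ⇒  d = (2GMr / a_tidal)^(1/3)
d = (2 × 6.674×10⁻¹¹ × (2.0 × 10³⁰) × (3.2 × 10⁵) / (9.4 × 10⁻⁴))^(1/3)
  = 4.5 × 10⁹ m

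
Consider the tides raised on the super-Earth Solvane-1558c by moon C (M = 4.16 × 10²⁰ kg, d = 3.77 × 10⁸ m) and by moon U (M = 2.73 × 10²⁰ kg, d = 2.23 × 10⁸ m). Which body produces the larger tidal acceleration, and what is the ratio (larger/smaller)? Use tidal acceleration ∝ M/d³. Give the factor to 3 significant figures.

Tidal acceleration ∝ M/d³, so compare M/d³ for each.
Moon C: (4.16 × 10²⁰) / (3.77 × 10⁸)³ = 7.764 × 10⁻⁶
Moon U: (2.73 × 10²⁰) / (2.23 × 10⁸)³ = 2.462 × 10⁻⁵
Ratio (larger/smaller) = 3.17

Moon U, by a factor of ≈ 3.17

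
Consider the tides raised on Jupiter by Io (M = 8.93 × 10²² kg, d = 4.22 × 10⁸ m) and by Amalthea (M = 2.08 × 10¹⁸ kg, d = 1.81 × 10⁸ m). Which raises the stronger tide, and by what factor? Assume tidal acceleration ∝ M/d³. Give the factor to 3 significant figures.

Io, by a factor of ≈ 3390

The tide-raising term goes as M/d³ (the gradient of a 1/d² field).
Io: (8.93 × 10²²) / (4.22 × 10⁸)³ = 1.188 × 10⁻³
Amalthea: (2.08 × 10¹⁸) / (1.81 × 10⁸)³ = 3.508 × 10⁻⁷
Ratio (larger/smaller) = 3390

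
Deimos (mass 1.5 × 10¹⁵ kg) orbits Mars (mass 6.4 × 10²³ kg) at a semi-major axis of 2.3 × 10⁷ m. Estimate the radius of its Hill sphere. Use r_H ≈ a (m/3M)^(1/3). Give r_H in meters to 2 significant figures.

r_H ≈ a (m/3M)^(1/3)
    = (2.3 × 10⁷) × (1.5 × 10¹⁵ / (3 × 6.4 × 10²³))^(1/3)
    = 2.1 × 10⁴ m

2.1 × 10⁴ m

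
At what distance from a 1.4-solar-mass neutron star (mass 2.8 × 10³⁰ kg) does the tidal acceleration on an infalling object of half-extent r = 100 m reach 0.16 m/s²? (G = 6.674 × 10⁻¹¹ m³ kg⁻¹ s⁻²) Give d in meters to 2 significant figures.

6.2 × 10⁷ m

2GMr/d³ = a_tidal  ⇒  d = (2GMr / a_tidal)^(1/3)
d = (2 × 6.674×10⁻¹¹ × (2.8 × 10³⁰) × (100) / (0.16))^(1/3)
  = 6.2 × 10⁷ m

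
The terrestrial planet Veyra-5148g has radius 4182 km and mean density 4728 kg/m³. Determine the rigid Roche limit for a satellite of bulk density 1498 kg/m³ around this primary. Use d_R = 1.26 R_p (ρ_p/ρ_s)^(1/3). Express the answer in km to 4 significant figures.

7729 km

d_R = 1.26 × 4182 km × (4728/1498)^(1/3)
    = 7729 km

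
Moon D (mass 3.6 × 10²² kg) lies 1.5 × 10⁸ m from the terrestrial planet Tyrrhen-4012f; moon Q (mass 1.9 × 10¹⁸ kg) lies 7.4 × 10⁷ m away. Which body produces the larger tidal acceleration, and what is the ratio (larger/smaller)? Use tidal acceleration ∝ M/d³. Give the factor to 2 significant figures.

Moon D, by a factor of ≈ 2300

The tide-raising term goes as M/d³ (the gradient of a 1/d² field).
Moon D: (3.6 × 10²²) / (1.5 × 10⁸)³ = 1.067 × 10⁻²
Moon Q: (1.9 × 10¹⁸) / (7.4 × 10⁷)³ = 4.689 × 10⁻⁶
Ratio (larger/smaller) = 2300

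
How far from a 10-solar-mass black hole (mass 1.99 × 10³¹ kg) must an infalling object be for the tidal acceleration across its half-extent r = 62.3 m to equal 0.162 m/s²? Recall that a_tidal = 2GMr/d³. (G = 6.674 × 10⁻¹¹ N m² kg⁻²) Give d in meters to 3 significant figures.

1.01 × 10⁸ m

2GMr/d³ = a_tidal  ⇒  d = (2GMr / a_tidal)^(1/3)
d = (2 × 6.674×10⁻¹¹ × (1.99 × 10³¹) × (62.3) / (0.162))^(1/3)
  = 1.01 × 10⁸ m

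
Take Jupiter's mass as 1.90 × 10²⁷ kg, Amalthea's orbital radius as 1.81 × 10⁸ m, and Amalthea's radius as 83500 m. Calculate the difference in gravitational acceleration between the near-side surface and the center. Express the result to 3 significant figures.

Since r ≪ d, expand the inverse-square field across one radius to get the leading 2GMr/d³ term.
a_tidal = 2GMr/d³
        = 2 × (6.674 × 10⁻¹¹) × (1.90 × 10²⁷) × (83500) / (1.81 × 10⁸)³
        = 3.57 × 10⁻³ m/s²

3.57 × 10⁻³ m/s²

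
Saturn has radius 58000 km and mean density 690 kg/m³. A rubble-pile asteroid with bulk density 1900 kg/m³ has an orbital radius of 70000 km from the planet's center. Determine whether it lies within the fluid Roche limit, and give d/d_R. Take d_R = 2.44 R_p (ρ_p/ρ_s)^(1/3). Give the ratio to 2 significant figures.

d_R = 2.44 × (58000 km) × (690/1900)^(1/3) = 1.010 × 10⁵ km
d/d_R = (70000) / (1.010 × 10⁵) = 0.69
Since d/d_R < 1, the body is inside the Roche limit.

inside; d/d_R ≈ 0.69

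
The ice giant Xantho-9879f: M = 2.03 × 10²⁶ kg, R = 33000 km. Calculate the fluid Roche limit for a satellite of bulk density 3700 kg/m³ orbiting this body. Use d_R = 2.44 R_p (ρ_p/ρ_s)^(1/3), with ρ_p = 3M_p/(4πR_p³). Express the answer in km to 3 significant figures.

ρ_p = 3M_p/(4πR_p³) = 3 × (2.03 × 10²⁶) / (4π × (3.30 × 10⁷ m)³) = 1350 kg/m³
d_R = 2.44 × 33000 km × (1350/3700)^(1/3)
    = 57500 km

57500 km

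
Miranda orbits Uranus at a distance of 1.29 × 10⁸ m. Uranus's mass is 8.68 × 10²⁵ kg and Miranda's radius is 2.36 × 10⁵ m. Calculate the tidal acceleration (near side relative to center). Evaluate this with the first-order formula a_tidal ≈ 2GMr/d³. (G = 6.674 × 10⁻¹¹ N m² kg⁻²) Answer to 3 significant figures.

1.27 × 10⁻³ m/s²

Δg = 2GMr/d³
   = 2 × (6.674 × 10⁻¹¹) × (8.68 × 10²⁵) × (2.36 × 10⁵) / (1.29 × 10⁸)³
   = 1.27 × 10⁻³ m/s²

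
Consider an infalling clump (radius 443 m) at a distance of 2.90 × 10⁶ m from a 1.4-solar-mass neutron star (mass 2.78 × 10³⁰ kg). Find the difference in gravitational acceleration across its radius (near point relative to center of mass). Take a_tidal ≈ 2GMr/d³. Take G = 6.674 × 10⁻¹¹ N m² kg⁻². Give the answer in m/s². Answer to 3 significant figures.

6.74 × 10³ m/s²

Δa = 2GMr/d³
   = 2 × (6.674 × 10⁻¹¹) × (2.78 × 10³⁰) × (443) / (2.90 × 10⁶)³
   = 6.74 × 10³ m/s²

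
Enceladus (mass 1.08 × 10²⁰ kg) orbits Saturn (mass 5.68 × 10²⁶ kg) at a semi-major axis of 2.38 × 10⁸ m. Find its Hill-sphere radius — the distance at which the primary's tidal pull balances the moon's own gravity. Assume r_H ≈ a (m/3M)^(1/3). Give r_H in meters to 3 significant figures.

9.49 × 10⁵ m

r_H ≈ a (m/3M)^(1/3)
    = (2.38 × 10⁸) × (1.08 × 10²⁰ / (3 × 5.68 × 10²⁶))^(1/3)
    = 9.49 × 10⁵ m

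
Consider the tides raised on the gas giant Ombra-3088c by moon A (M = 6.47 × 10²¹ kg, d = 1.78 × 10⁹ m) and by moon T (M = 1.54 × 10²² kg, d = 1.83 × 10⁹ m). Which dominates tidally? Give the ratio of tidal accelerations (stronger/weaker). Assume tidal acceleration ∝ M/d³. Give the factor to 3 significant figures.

Moon T, by a factor of ≈ 2.19

The tide-raising term goes as M/d³ (the gradient of a 1/d² field).
Moon A: (6.47 × 10²¹) / (1.78 × 10⁹)³ = 1.147 × 10⁻⁶
Moon T: (1.54 × 10²²) / (1.83 × 10⁹)³ = 2.513 × 10⁻⁶
Ratio (larger/smaller) = 2.19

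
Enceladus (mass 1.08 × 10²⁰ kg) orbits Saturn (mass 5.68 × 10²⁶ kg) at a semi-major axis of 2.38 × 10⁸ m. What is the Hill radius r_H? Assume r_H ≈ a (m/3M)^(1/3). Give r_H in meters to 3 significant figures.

r_H ≈ a (m/3M)^(1/3)
    = (2.38 × 10⁸) × (1.08 × 10²⁰ / (3 × 5.68 × 10²⁶))^(1/3)
    = 9.49 × 10⁵ m

9.49 × 10⁵ m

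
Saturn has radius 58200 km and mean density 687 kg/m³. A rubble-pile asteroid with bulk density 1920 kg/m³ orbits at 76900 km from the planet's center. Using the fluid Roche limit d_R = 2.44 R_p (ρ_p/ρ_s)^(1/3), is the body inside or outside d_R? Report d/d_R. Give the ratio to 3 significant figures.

inside; d/d_R ≈ 0.763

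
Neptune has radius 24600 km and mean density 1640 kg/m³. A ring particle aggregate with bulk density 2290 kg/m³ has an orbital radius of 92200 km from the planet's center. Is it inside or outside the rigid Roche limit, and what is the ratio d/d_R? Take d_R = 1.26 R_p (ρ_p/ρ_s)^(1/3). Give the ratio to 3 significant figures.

outside; d/d_R ≈ 3.32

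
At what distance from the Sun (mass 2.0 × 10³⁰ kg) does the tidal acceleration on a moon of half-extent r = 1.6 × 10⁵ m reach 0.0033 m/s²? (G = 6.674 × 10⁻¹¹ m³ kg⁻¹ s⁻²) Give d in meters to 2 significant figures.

2.3 × 10⁹ m

2GMr/d³ = a_tidal  ⇒  d = (2GMr / a_tidal)^(1/3)
d = (2 × 6.674×10⁻¹¹ × (2.0 × 10³⁰) × (1.6 × 10⁵) / (0.0033))^(1/3)
  = 2.3 × 10⁹ m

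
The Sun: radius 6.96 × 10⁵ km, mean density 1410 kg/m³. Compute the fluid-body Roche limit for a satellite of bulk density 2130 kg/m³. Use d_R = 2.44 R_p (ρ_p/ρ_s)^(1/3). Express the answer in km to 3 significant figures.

1.48 × 10⁶ km

d_R = 2.44 × 6.96 × 10⁵ km × (1410/2130)^(1/3)
    = 1.48 × 10⁶ km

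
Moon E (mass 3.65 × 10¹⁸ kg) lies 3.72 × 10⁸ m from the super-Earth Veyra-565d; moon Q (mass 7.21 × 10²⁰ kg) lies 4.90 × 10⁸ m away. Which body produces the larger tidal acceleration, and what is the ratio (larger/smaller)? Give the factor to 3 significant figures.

Moon Q, by a factor of ≈ 86.4

Tidal acceleration ∝ M/d³, so compare M/d³ for each.
Moon E: (3.65 × 10¹⁸) / (3.72 × 10⁸)³ = 7.090 × 10⁻⁸
Moon Q: (7.21 × 10²⁰) / (4.90 × 10⁸)³ = 6.128 × 10⁻⁶
Ratio (larger/smaller) = 86.4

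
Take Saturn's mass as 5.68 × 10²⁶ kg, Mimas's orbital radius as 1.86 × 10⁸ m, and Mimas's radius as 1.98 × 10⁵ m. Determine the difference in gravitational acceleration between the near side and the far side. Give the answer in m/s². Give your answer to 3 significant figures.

a_tidal = 4GMr/d³
        = 4 × (6.674 × 10⁻¹¹) × (5.68 × 10²⁶) × (1.98 × 10⁵) / (1.86 × 10⁸)³
        = 4.67 × 10⁻³ m/s²

4.67 × 10⁻³ m/s²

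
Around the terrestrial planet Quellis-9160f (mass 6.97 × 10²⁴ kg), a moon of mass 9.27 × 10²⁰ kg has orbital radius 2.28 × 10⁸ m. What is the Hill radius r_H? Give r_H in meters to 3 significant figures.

8.07 × 10⁶ m

r_H ≈ a (m/3M)^(1/3)
    = (2.28 × 10⁸) × (9.27 × 10²⁰ / (3 × 6.97 × 10²⁴))^(1/3)
    = 8.07 × 10⁶ m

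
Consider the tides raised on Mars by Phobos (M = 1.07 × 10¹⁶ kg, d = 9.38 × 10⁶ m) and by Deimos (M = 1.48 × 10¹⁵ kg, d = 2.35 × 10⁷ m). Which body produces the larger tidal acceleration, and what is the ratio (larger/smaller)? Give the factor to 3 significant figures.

Phobos, by a factor of ≈ 114

The tide-raising term goes as M/d³ (the gradient of a 1/d² field).
Phobos: (1.07 × 10¹⁶) / (9.38 × 10⁶)³ = 1.297 × 10⁻⁵
Deimos: (1.48 × 10¹⁵) / (2.35 × 10⁷)³ = 1.140 × 10⁻⁷
Ratio (larger/smaller) = 114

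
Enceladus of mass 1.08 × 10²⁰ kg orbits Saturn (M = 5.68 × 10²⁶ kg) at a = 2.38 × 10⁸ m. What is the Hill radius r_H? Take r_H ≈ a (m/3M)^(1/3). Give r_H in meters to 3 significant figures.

9.49 × 10⁵ m

r_H ≈ a (m/3M)^(1/3)
    = (2.38 × 10⁸) × (1.08 × 10²⁰ / (3 × 5.68 × 10²⁶))^(1/3)
    = 9.49 × 10⁵ m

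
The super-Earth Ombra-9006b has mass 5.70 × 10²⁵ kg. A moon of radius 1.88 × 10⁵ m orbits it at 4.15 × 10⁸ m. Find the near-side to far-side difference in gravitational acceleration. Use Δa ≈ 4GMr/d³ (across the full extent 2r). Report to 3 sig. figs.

4.00 × 10⁻⁵ m/s²

a_tidal = 4GMr/d³
        = 4 × (6.674 × 10⁻¹¹) × (5.70 × 10²⁵) × (1.88 × 10⁵) / (4.15 × 10⁸)³
        = 4.00 × 10⁻⁵ m/s²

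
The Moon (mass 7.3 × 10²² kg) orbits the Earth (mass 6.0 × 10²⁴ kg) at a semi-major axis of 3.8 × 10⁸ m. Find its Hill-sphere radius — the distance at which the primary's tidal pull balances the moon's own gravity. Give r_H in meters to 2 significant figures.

6.1 × 10⁷ m

r_H ≈ a (m/3M)^(1/3)
    = (3.8 × 10⁸) × (7.3 × 10²² / (3 × 6.0 × 10²⁴))^(1/3)
    = 6.1 × 10⁷ m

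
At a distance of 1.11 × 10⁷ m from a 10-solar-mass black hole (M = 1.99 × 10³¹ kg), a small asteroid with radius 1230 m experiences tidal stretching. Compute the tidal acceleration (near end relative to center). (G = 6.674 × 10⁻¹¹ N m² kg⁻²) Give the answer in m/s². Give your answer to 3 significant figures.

2.39 × 10³ m/s²

Δa = 2GMr/d³
   = 2 × (6.674 × 10⁻¹¹) × (1.99 × 10³¹) × (1230) / (1.11 × 10⁷)³
   = 2.39 × 10³ m/s²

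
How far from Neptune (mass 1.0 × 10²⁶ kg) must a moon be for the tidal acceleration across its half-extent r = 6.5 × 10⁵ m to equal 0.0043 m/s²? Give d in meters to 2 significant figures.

2GMr/d³ = a_tidal  ⇒  d = (2GMr / a_tidal)^(1/3)
d = (2 × 6.674×10⁻¹¹ × (1.0 × 10²⁶) × (6.5 × 10⁵) / (0.0043))^(1/3)
  = 1.3 × 10⁸ m

1.3 × 10⁸ m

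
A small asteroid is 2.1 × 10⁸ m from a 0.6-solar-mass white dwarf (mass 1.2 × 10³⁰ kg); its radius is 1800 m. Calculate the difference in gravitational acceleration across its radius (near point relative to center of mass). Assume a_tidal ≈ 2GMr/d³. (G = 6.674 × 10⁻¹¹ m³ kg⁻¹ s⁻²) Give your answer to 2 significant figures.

3.1 × 10⁻² m/s²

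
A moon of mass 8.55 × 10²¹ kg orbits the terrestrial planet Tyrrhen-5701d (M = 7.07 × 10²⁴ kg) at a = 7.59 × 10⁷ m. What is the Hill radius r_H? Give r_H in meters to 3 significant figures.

5.61 × 10⁶ m

r_H ≈ a (m/3M)^(1/3)
    = (7.59 × 10⁷) × (8.55 × 10²¹ / (3 × 7.07 × 10²⁴))^(1/3)
    = 5.61 × 10⁶ m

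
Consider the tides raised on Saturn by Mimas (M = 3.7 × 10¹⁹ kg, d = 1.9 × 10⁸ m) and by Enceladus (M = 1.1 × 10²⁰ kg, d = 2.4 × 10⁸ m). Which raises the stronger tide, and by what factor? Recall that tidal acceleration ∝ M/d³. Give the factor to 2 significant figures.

Tidal acceleration ∝ M/d³, so compare M/d³ for each.
Mimas: (3.7 × 10¹⁹) / (1.9 × 10⁸)³ = 5.394 × 10⁻⁶
Enceladus: (1.1 × 10²⁰) / (2.4 × 10⁸)³ = 7.957 × 10⁻⁶
Ratio (larger/smaller) = 1.5

Enceladus, by a factor of ≈ 1.5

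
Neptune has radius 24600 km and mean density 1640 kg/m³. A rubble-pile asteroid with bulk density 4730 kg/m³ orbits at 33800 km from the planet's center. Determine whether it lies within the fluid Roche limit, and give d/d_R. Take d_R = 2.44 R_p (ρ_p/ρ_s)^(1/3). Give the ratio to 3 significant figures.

inside; d/d_R ≈ 0.802

d_R = 2.44 × (24600 km) × (1640/4730)^(1/3) = 42170 km
d/d_R = (33800) / (42170) = 0.802
Since d/d_R < 1, the body is inside the Roche limit.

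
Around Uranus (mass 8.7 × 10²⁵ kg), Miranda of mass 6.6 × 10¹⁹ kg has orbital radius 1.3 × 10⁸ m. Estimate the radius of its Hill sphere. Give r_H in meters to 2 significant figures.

8.2 × 10⁵ m

r_H ≈ a (m/3M)^(1/3)
    = (1.3 × 10⁸) × (6.6 × 10¹⁹ / (3 × 8.7 × 10²⁵))^(1/3)
    = 8.2 × 10⁵ m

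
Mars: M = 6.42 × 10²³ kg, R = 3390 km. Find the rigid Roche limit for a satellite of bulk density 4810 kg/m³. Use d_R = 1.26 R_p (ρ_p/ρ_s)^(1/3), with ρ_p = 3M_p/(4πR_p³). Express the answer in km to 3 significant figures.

ρ_p = 3M_p/(4πR_p³) = 3 × (6.42 × 10²³) / (4π × (3.39 × 10⁶ m)³) = 3930 kg/m³
d_R = 1.26 × 3390 km × (3930/4810)^(1/3)
    = 3990 km

3990 km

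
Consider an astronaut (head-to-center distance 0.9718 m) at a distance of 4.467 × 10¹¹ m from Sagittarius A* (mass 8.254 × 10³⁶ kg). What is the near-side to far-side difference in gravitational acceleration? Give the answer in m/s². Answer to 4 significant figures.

2.402 × 10⁻⁸ m/s²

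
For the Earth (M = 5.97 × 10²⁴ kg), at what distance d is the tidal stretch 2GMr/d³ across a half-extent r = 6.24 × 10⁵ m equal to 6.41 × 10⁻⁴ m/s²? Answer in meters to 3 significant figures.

9.19 × 10⁷ m

2GMr/d³ = a_tidal  ⇒  d = (2GMr / a_tidal)^(1/3)
d = (2 × 6.674×10⁻¹¹ × (5.97 × 10²⁴) × (6.24 × 10⁵) / (6.41 × 10⁻⁴))^(1/3)
  = 9.19 × 10⁷ m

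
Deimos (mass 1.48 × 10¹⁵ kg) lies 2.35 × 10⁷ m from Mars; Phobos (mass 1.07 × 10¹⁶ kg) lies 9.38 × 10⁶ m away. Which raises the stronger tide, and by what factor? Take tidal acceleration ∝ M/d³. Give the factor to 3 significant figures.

Tidal acceleration ∝ M/d³, so compare M/d³ for each.
Deimos: (1.48 × 10¹⁵) / (2.35 × 10⁷)³ = 1.140 × 10⁻⁷
Phobos: (1.07 × 10¹⁶) / (9.38 × 10⁶)³ = 1.297 × 10⁻⁵
Ratio (larger/smaller) = 114

Phobos, by a factor of ≈ 114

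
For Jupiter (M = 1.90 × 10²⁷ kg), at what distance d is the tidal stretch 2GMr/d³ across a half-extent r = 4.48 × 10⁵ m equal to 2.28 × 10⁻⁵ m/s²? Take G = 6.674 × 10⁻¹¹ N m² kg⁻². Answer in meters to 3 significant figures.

2GMr/d³ = a_tidal  ⇒  d = (2GMr / a_tidal)^(1/3)
d = (2 × 6.674×10⁻¹¹ × (1.90 × 10²⁷) × (4.48 × 10⁵) / (2.28 × 10⁻⁵))^(1/3)
  = 1.71 × 10⁹ m

1.71 × 10⁹ m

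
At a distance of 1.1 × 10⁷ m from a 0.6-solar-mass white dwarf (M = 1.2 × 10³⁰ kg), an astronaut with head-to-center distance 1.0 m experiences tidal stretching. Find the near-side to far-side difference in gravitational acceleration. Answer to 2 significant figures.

2.4 × 10⁻¹ m/s²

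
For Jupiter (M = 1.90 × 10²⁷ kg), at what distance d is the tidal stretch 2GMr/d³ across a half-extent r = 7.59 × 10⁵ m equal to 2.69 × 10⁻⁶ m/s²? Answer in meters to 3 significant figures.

4.15 × 10⁹ m

2GMr/d³ = a_tidal  ⇒  d = (2GMr / a_tidal)^(1/3)
d = (2 × 6.674×10⁻¹¹ × (1.90 × 10²⁷) × (7.59 × 10⁵) / (2.69 × 10⁻⁶))^(1/3)
  = 4.15 × 10⁹ m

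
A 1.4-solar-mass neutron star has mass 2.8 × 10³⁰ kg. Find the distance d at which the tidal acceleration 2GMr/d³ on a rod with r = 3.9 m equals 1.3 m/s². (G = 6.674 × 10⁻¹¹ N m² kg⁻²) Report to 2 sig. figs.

1.0 × 10⁷ m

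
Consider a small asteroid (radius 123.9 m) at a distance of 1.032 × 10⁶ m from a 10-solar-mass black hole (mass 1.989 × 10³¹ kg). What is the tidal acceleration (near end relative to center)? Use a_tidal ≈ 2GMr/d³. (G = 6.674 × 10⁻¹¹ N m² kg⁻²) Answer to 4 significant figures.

Since r ≪ d, expand the inverse-square field across one radius to get the leading 2GMr/d³ term.
Δg = 2GMr/d³
   = 2 × (6.674 × 10⁻¹¹) × (1.989 × 10³¹) × (123.9) / (1.032 × 10⁶)³
   = 2.993 × 10⁵ m/s²

2.993 × 10⁵ m/s²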